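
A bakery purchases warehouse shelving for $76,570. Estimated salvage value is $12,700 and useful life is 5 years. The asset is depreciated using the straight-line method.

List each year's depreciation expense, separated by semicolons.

$12,774; $12,774; $12,774; $12,774; $12,774

Depreciable base = $76,570 − $12,700 = $63,870.
Annual expense = $63,870 / 5 = $12,774.
End of year 1: book value $63,796.
End of year 2: book value $51,022.
End of year 3: book value $38,248.
End of year 4: book value $25,474.
End of year 5: book value $12,700.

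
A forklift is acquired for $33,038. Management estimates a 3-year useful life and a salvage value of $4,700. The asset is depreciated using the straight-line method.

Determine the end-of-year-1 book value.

$23,592

Depreciable base = $33,038 − $4,700 = $28,338.
Annual expense = $28,338 / 3 = $9,446.
End of year 1: book value $23,592.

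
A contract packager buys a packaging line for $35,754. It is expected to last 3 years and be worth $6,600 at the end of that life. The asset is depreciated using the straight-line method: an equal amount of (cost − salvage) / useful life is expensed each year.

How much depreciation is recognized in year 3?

$9,718

Depreciable base = $35,754 − $6,600 = $29,154.
Annual expense = $29,154 / 3 = $9,718.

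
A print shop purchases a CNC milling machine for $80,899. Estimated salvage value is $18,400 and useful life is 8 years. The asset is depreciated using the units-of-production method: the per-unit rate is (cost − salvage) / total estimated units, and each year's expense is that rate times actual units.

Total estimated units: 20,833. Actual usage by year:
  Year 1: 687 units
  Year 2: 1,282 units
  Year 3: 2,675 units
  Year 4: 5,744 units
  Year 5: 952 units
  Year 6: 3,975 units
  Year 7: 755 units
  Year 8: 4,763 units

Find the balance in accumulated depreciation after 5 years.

$34,020

Depreciable base = $80,899 − $18,400 = $62,499.
Rate = $62,499 / 20,833 units = $3 per unit.
Year 1: 687 × $3 = $2,061. Book value $78,838.
Year 2: 1,282 × $3 = $3,846. Book value $74,992.
Year 3: 2,675 × $3 = $8,025. Book value $66,967.
Year 4: 5,744 × $3 = $17,232. Book value $49,735.
Year 5: 952 × $3 = $2,856. Book value $46,879.
Accumulated through year 5 = $80,899 − $46,879 = $34,020.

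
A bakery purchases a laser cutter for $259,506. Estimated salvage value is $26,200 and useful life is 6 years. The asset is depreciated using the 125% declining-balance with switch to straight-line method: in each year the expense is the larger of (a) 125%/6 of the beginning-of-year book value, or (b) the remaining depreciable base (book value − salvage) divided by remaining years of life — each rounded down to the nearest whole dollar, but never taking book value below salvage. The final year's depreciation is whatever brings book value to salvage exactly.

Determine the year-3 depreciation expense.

$34,110

Depreciable base = $259,506 − $26,200 = $233,306.
Year 1: DB = ⌊$259,506 × 125%/6⌋ = $54,063; SL = ⌊$233,306/6⌋ = $38,884 → take DB $54,063. Book value $205,443.
Year 2: DB = ⌊$205,443 × 125%/6⌋ = $42,800; SL = ⌊$179,243/5⌋ = $35,848 → take DB $42,800. Book value $162,643.
Year 3: DB = ⌊$162,643 × 125%/6⌋ = $33,883; SL = ⌊$136,443/4⌋ = $34,110 → take SL $34,110. Book value $128,533.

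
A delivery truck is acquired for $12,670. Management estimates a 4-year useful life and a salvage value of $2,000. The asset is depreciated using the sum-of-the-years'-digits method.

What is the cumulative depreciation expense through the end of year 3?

Depreciable base = $12,670 − $2,000 = $10,670.
Sum of the years' digits = 4+3+2+1 = 10.
Year 1: $10,670 × 4/10 = $4,268. Book value $8,402.
Year 2: $10,670 × 3/10 = $3,201. Book value $5,201.
Year 3: $10,670 × 2/10 = $2,134. Book value $3,067.
Accumulated through year 3 = $12,670 − $3,067 = $9,603.

$9,603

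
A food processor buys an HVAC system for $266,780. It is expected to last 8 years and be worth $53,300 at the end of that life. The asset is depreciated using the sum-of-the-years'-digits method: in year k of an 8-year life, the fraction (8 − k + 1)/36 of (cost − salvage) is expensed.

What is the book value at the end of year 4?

Depreciable base = $266,780 − $53,300 = $213,480.
Sum of the years' digits = 8+7+6+5+4+3+2+1 = 36.
Year 1: $213,480 × 8/36 = $47,440. Book value $219,340.
Year 2: $213,480 × 7/36 = $41,510. Book value $177,830.
Year 3: $213,480 × 6/36 = $35,580. Book value $142,250.
Year 4: $213,480 × 5/36 = $29,650. Book value $112,600.

$112,600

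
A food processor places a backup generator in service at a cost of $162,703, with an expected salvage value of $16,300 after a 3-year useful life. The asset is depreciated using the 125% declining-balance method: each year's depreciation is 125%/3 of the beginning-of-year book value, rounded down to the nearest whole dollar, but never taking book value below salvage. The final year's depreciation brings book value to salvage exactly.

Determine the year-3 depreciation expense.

$39,065

Depreciable base = $162,703 − $16,300 = $146,403.
Year 1: ⌊$162,703 × 125%/3⌋ = $67,792. Book value $94,911.
Year 2: ⌊$94,911 × 125%/3⌋ = $39,546. Book value $55,365.
Year 3 (final): $55,365 − $16,300 = $39,065. Book value $16,300.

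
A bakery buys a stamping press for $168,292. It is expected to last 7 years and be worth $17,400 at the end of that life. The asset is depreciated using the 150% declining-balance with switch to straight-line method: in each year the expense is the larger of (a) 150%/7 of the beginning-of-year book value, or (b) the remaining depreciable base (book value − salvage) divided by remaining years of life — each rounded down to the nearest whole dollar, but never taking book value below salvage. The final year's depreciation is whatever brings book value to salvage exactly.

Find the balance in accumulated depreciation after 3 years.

Depreciable base = $168,292 − $17,400 = $150,892.
Year 1: DB = ⌊$168,292 × 150%/7⌋ = $36,062; SL = ⌊$150,892/7⌋ = $21,556 → take DB $36,062. Book value $132,230.
Year 2: DB = ⌊$132,230 × 150%/7⌋ = $28,335; SL = ⌊$114,830/6⌋ = $19,138 → take DB $28,335. Book value $103,895.
Year 3: DB = ⌊$103,895 × 150%/7⌋ = $22,263; SL = ⌊$86,495/5⌋ = $17,299 → take DB $22,263. Book value $81,632.
Accumulated through year 3 = $168,292 − $81,632 = $86,660.

$86,660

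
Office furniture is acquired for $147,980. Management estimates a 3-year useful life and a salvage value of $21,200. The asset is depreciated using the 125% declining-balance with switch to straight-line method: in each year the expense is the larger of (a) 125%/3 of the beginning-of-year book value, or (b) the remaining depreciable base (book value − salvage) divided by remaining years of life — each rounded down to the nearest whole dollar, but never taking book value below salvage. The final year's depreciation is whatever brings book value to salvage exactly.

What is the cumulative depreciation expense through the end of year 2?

Depreciable base = $147,980 − $21,200 = $126,780.
Year 1: DB = ⌊$147,980 × 125%/3⌋ = $61,658; SL = ⌊$126,780/3⌋ = $42,260 → take DB $61,658. Book value $86,322.
Year 2: DB = ⌊$86,322 × 125%/3⌋ = $35,967; SL = ⌊$65,122/2⌋ = $32,561 → take DB $35,967. Book value $50,355.
Accumulated through year 2 = $147,980 − $50,355 = $97,625.

$97,625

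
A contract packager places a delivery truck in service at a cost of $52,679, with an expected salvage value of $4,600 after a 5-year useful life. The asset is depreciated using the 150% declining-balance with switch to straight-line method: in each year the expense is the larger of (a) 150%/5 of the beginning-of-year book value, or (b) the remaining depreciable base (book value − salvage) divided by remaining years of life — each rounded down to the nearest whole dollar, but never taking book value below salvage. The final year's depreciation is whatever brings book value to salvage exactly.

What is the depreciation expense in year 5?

Depreciable base = $52,679 − $4,600 = $48,079.
Year 1: DB = ⌊$52,679 × 150%/5⌋ = $15,803; SL = ⌊$48,079/5⌋ = $9,615 → take DB $15,803. Book value $36,876.
Year 2: DB = ⌊$36,876 × 150%/5⌋ = $11,062; SL = ⌊$32,276/4⌋ = $8,069 → take DB $11,062. Book value $25,814.
Year 3: DB = ⌊$25,814 × 150%/5⌋ = $7,744; SL = ⌊$21,214/3⌋ = $7,071 → take DB $7,744. Book value $18,070.
Year 4: DB = ⌊$18,070 × 150%/5⌋ = $5,421; SL = ⌊$13,470/2⌋ = $6,735 → take SL $6,735. Book value $11,335.
Year 5 (final): $11,335 − $4,600 = $6,735. Book value $4,600.

$6,735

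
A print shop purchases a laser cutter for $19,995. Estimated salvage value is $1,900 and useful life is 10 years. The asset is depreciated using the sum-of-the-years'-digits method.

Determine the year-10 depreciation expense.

$329

Depreciable base = $19,995 − $1,900 = $18,095.
Sum of the years' digits = 10+9+8+7+6+5+4+3+2+1 = 55.
Year 1: $18,095 × 10/55 = $3,290. Book value $16,705.
Year 2: $18,095 × 9/55 = $2,961. Book value $13,744.
Year 3: $18,095 × 8/55 = $2,632. Book value $11,112.
Year 4: $18,095 × 7/55 = $2,303. Book value $8,809.
Year 5: $18,095 × 6/55 = $1,974. Book value $6,835.
Year 6: $18,095 × 5/55 = $1,645. Book value $5,190.
Year 7: $18,095 × 4/55 = $1,316. Book value $3,874.
Year 8: $18,095 × 3/55 = $987. Book value $2,887.
Year 9: $18,095 × 2/55 = $658. Book value $2,229.
Year 10: $18,095 × 1/55 = $329. Book value $1,900.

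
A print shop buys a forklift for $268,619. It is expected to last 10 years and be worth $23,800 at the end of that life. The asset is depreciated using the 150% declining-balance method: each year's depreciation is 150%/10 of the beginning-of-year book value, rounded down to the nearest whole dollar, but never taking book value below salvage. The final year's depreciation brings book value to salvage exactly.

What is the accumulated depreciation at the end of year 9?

Depreciable base = $268,619 − $23,800 = $244,819.
Year 1: ⌊$268,619 × 150%/10⌋ = $40,292. Book value $228,327.
Year 2: ⌊$228,327 × 150%/10⌋ = $34,249. Book value $194,078.
Year 3: ⌊$194,078 × 150%/10⌋ = $29,111. Book value $164,967.
Year 4: ⌊$164,967 × 150%/10⌋ = $24,745. Book value $140,222.
Year 5: ⌊$140,222 × 150%/10⌋ = $21,033. Book value $119,189.
Year 6: ⌊$119,189 × 150%/10⌋ = $17,878. Book value $101,311.
Year 7: ⌊$101,311 × 150%/10⌋ = $15,196. Book value $86,115.
Year 8: ⌊$86,115 × 150%/10⌋ = $12,917. Book value $73,198.
Year 9: ⌊$73,198 × 150%/10⌋ = $10,979. Book value $62,219.
Accumulated through year 9 = $268,619 − $62,219 = $206,400.

$206,400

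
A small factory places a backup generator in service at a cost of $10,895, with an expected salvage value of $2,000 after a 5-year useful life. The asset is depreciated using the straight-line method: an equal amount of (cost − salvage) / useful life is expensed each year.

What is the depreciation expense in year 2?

Depreciable base = $10,895 − $2,000 = $8,895.
Annual expense = $8,895 / 5 = $1,779.

$1,779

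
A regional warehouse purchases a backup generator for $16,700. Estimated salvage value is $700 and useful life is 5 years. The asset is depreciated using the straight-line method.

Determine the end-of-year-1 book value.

$13,500

Depreciable base = $16,700 − $700 = $16,000.
Annual expense = $16,000 / 5 = $3,200.
End of year 1: book value $13,500.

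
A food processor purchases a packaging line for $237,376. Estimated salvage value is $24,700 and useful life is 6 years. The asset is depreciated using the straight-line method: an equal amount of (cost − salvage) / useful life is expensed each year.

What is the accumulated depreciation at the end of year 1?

$35,446

Depreciable base = $237,376 − $24,700 = $212,676.
Annual expense = $212,676 / 6 = $35,446.
End of year 1: book value $201,930.
Accumulated through year 1 = $237,376 − $201,930 = $35,446.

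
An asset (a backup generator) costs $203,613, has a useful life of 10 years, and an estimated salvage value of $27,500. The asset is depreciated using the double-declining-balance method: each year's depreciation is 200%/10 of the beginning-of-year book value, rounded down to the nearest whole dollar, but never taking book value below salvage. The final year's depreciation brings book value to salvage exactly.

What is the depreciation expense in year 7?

Depreciable base = $203,613 − $27,500 = $176,113.
Year 1: ⌊$203,613 × 200%/10⌋ = $40,722. Book value $162,891.
Year 2: ⌊$162,891 × 200%/10⌋ = $32,578. Book value $130,313.
Year 3: ⌊$130,313 × 200%/10⌋ = $26,062. Book value $104,251.
Year 4: ⌊$104,251 × 200%/10⌋ = $20,850. Book value $83,401.
Year 5: ⌊$83,401 × 200%/10⌋ = $16,680. Book value $66,721.
Year 6: ⌊$66,721 × 200%/10⌋ = $13,344. Book value $53,377.
Year 7: ⌊$53,377 × 200%/10⌋ = $10,675. Book value $42,702.

$10,675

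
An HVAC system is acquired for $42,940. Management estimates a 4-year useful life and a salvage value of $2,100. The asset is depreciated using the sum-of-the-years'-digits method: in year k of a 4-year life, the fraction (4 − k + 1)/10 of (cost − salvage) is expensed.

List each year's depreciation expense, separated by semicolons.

$16,336; $12,252; $8,168; $4,084

Depreciable base = $42,940 − $2,100 = $40,840.
Sum of the years' digits = 4+3+2+1 = 10.
Year 1: $40,840 × 4/10 = $16,336. Book value $26,604.
Year 2: $40,840 × 3/10 = $12,252. Book value $14,352.
Year 3: $40,840 × 2/10 = $8,168. Book value $6,184.
Year 4: $40,840 × 1/10 = $4,084. Book value $2,100.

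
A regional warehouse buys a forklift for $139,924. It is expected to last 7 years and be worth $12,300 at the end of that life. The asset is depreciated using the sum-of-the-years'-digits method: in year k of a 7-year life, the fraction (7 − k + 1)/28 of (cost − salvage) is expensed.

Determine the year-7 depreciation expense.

Depreciable base = $139,924 − $12,300 = $127,624.
Sum of the years' digits = 7+6+5+4+3+2+1 = 28.
Year 1: $127,624 × 7/28 = $31,906. Book value $108,018.
Year 2: $127,624 × 6/28 = $27,348. Book value $80,670.
Year 3: $127,624 × 5/28 = $22,790. Book value $57,880.
Year 4: $127,624 × 4/28 = $18,232. Book value $39,648.
Year 5: $127,624 × 3/28 = $13,674. Book value $25,974.
Year 6: $127,624 × 2/28 = $9,116. Book value $16,858.
Year 7: $127,624 × 1/28 = $4,558. Book value $12,300.

$4,558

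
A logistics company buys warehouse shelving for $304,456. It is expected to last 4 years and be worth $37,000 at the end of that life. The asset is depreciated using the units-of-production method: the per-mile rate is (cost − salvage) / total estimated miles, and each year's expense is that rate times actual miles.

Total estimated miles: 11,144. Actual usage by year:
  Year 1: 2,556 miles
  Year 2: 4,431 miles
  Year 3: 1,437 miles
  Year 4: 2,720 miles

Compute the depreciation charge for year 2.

$106,344

Depreciable base = $304,456 − $37,000 = $267,456.
Rate = $267,456 / 11,144 miles = $24 per mile.
Year 1: 2,556 × $24 = $61,344. Book value $243,112.
Year 2: 4,431 × $24 = $106,344. Book value $136,768.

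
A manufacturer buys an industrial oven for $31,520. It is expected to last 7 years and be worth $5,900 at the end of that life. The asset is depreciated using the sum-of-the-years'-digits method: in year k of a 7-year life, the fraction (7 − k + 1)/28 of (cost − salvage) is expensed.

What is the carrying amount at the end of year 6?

Depreciable base = $31,520 − $5,900 = $25,620.
Sum of the years' digits = 7+6+5+4+3+2+1 = 28.
Year 1: $25,620 × 7/28 = $6,405. Book value $25,115.
Year 2: $25,620 × 6/28 = $5,490. Book value $19,625.
Year 3: $25,620 × 5/28 = $4,575. Book value $15,050.
Year 4: $25,620 × 4/28 = $3,660. Book value $11,390.
Year 5: $25,620 × 3/28 = $2,745. Book value $8,645.
Year 6: $25,620 × 2/28 = $1,830. Book value $6,815.

$6,815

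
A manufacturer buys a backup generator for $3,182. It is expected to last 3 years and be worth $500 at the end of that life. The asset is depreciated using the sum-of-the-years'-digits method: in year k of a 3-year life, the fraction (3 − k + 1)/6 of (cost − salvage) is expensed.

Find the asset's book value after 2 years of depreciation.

$947

Depreciable base = $3,182 − $500 = $2,682.
Sum of the years' digits = 3+2+1 = 6.
Year 1: $2,682 × 3/6 = $1,341. Book value $1,841.
Year 2: $2,682 × 2/6 = $894. Book value $947.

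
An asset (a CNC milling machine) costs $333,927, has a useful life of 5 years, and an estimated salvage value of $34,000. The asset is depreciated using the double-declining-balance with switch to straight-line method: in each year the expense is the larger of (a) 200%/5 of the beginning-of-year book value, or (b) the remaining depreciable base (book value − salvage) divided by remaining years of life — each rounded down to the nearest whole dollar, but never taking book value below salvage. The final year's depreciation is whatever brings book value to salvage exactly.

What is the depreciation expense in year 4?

$28,851

Depreciable base = $333,927 − $34,000 = $299,927.
Year 1: DB = ⌊$333,927 × 200%/5⌋ = $133,570; SL = ⌊$299,927/5⌋ = $59,985 → take DB $133,570. Book value $200,357.
Year 2: DB = ⌊$200,357 × 200%/5⌋ = $80,142; SL = ⌊$166,357/4⌋ = $41,589 → take DB $80,142. Book value $120,215.
Year 3: DB = ⌊$120,215 × 200%/5⌋ = $48,086; SL = ⌊$86,215/3⌋ = $28,738 → take DB $48,086. Book value $72,129.
Year 4: DB = ⌊$72,129 × 200%/5⌋ = $28,851; SL = ⌊$38,129/2⌋ = $19,064 → take DB $28,851. Book value $43,278.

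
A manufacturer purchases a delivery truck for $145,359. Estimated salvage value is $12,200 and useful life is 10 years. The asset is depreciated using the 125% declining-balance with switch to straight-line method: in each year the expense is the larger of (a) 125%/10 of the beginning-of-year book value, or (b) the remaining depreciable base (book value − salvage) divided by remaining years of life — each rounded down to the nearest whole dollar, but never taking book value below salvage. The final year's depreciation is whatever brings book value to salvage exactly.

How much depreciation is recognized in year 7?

$12,168

Depreciable base = $145,359 − $12,200 = $133,159.
Year 1: DB = ⌊$145,359 × 125%/10⌋ = $18,169; SL = ⌊$133,159/10⌋ = $13,315 → take DB $18,169. Book value $127,190.
Year 2: DB = ⌊$127,190 × 125%/10⌋ = $15,898; SL = ⌊$114,990/9⌋ = $12,776 → take DB $15,898. Book value $111,292.
Year 3: DB = ⌊$111,292 × 125%/10⌋ = $13,911; SL = ⌊$99,092/8⌋ = $12,386 → take DB $13,911. Book value $97,381.
Year 4: DB = ⌊$97,381 × 125%/10⌋ = $12,172; SL = ⌊$85,181/7⌋ = $12,168 → take DB $12,172. Book value $85,209.
Year 5: DB = ⌊$85,209 × 125%/10⌋ = $10,651; SL = ⌊$73,009/6⌋ = $12,168 → take SL $12,168. Book value $73,041.
Year 6: DB = ⌊$73,041 × 125%/10⌋ = $9,130; SL = ⌊$60,841/5⌋ = $12,168 → take SL $12,168. Book value $60,873.
Year 7: DB = ⌊$60,873 × 125%/10⌋ = $7,609; SL = ⌊$48,673/4⌋ = $12,168 → take SL $12,168. Book value $48,705.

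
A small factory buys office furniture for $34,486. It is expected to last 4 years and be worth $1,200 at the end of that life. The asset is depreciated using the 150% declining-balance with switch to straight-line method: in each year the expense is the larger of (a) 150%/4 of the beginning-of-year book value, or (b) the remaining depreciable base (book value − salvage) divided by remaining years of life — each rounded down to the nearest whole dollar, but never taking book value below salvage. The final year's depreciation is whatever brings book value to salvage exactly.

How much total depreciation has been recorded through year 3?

Depreciable base = $34,486 − $1,200 = $33,286.
Year 1: DB = ⌊$34,486 × 150%/4⌋ = $12,932; SL = ⌊$33,286/4⌋ = $8,321 → take DB $12,932. Book value $21,554.
Year 2: DB = ⌊$21,554 × 150%/4⌋ = $8,082; SL = ⌊$20,354/3⌋ = $6,784 → take DB $8,082. Book value $13,472.
Year 3: DB = ⌊$13,472 × 150%/4⌋ = $5,052; SL = ⌊$12,272/2⌋ = $6,136 → take SL $6,136. Book value $7,336.
Accumulated through year 3 = $34,486 − $7,336 = $27,150.

$27,150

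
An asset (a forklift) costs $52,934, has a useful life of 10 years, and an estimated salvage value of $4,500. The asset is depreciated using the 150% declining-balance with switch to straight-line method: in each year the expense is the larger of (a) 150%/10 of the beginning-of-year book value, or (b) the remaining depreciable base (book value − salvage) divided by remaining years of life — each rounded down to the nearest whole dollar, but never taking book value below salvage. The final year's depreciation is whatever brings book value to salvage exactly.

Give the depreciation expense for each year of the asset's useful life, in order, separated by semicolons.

$7,940; $6,749; $5,736; $4,876; $4,144; $3,797; $3,798; $3,798; $3,798; $3,798

Depreciable base = $52,934 − $4,500 = $48,434.
Year 1: DB = ⌊$52,934 × 150%/10⌋ = $7,940; SL = ⌊$48,434/10⌋ = $4,843 → take DB $7,940. Book value $44,994.
Year 2: DB = ⌊$44,994 × 150%/10⌋ = $6,749; SL = ⌊$40,494/9⌋ = $4,499 → take DB $6,749. Book value $38,245.
Year 3: DB = ⌊$38,245 × 150%/10⌋ = $5,736; SL = ⌊$33,745/8⌋ = $4,218 → take DB $5,736. Book value $32,509.
Year 4: DB = ⌊$32,509 × 150%/10⌋ = $4,876; SL = ⌊$28,009/7⌋ = $4,001 → take DB $4,876. Book value $27,633.
Year 5: DB = ⌊$27,633 × 150%/10⌋ = $4,144; SL = ⌊$23,133/6⌋ = $3,855 → take DB $4,144. Book value $23,489.
Year 6: DB = ⌊$23,489 × 150%/10⌋ = $3,523; SL = ⌊$18,989/5⌋ = $3,797 → take SL $3,797. Book value $19,692.
Year 7: DB = ⌊$19,692 × 150%/10⌋ = $2,953; SL = ⌊$15,192/4⌋ = $3,798 → take SL $3,798. Book value $15,894.
Year 8: DB = ⌊$15,894 × 150%/10⌋ = $2,384; SL = ⌊$11,394/3⌋ = $3,798 → take SL $3,798. Book value $12,096.
Year 9: DB = ⌊$12,096 × 150%/10⌋ = $1,814; SL = ⌊$7,596/2⌋ = $3,798 → take SL $3,798. Book value $8,298.
Year 10 (final): $8,298 − $4,500 = $3,798. Book value $4,500.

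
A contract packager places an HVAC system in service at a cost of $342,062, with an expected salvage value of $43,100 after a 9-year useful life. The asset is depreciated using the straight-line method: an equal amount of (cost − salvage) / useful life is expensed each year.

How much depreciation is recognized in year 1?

$33,218

Depreciable base = $342,062 − $43,100 = $298,962.
Annual expense = $298,962 / 9 = $33,218.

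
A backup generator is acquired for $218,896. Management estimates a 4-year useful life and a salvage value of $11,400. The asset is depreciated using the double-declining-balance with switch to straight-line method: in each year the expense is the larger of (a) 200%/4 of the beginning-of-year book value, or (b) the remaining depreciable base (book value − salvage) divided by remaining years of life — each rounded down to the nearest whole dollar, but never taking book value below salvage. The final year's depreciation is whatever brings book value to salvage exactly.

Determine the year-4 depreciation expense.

Depreciable base = $218,896 − $11,400 = $207,496.
Year 1: DB = ⌊$218,896 × 200%/4⌋ = $109,448; SL = ⌊$207,496/4⌋ = $51,874 → take DB $109,448. Book value $109,448.
Year 2: DB = ⌊$109,448 × 200%/4⌋ = $54,724; SL = ⌊$98,048/3⌋ = $32,682 → take DB $54,724. Book value $54,724.
Year 3: DB = ⌊$54,724 × 200%/4⌋ = $27,362; SL = ⌊$43,324/2⌋ = $21,662 → take DB $27,362. Book value $27,362.
Year 4 (final): $27,362 − $11,400 = $15,962. Book value $11,400.

$15,962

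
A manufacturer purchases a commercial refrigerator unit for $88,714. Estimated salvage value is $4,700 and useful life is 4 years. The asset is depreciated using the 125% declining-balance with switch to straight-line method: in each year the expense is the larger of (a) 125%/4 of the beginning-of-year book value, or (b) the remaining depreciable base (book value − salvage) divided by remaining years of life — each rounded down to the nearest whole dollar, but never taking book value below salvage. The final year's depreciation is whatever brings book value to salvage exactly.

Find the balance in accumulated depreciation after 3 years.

$65,398

Depreciable base = $88,714 − $4,700 = $84,014.
Year 1: DB = ⌊$88,714 × 125%/4⌋ = $27,723; SL = ⌊$84,014/4⌋ = $21,003 → take DB $27,723. Book value $60,991.
Year 2: DB = ⌊$60,991 × 125%/4⌋ = $19,059; SL = ⌊$56,291/3⌋ = $18,763 → take DB $19,059. Book value $41,932.
Year 3: DB = ⌊$41,932 × 125%/4⌋ = $13,103; SL = ⌊$37,232/2⌋ = $18,616 → take SL $18,616. Book value $23,316.
Accumulated through year 3 = $88,714 − $23,316 = $65,398.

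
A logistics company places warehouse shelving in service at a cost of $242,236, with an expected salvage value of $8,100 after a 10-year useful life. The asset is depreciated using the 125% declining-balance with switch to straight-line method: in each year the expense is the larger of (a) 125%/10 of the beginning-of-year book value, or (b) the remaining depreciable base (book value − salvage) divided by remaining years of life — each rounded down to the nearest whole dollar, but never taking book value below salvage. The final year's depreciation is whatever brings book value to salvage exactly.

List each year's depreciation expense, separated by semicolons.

$30,279; $26,494; $23,182; $22,025; $22,026; $22,026; $22,026; $22,026; $22,026; $22,026

Depreciable base = $242,236 − $8,100 = $234,136.
Year 1: DB = ⌊$242,236 × 125%/10⌋ = $30,279; SL = ⌊$234,136/10⌋ = $23,413 → take DB $30,279. Book value $211,957.
Year 2: DB = ⌊$211,957 × 125%/10⌋ = $26,494; SL = ⌊$203,857/9⌋ = $22,650 → take DB $26,494. Book value $185,463.
Year 3: DB = ⌊$185,463 × 125%/10⌋ = $23,182; SL = ⌊$177,363/8⌋ = $22,170 → take DB $23,182. Book value $162,281.
Year 4: DB = ⌊$162,281 × 125%/10⌋ = $20,285; SL = ⌊$154,181/7⌋ = $22,025 → take SL $22,025. Book value $140,256.
Year 5: DB = ⌊$140,256 × 125%/10⌋ = $17,532; SL = ⌊$132,156/6⌋ = $22,026 → take SL $22,026. Book value $118,230.
Year 6: DB = ⌊$118,230 × 125%/10⌋ = $14,778; SL = ⌊$110,130/5⌋ = $22,026 → take SL $22,026. Book value $96,204.
Year 7: DB = ⌊$96,204 × 125%/10⌋ = $12,025; SL = ⌊$88,104/4⌋ = $22,026 → take SL $22,026. Book value $74,178.
Year 8: DB = ⌊$74,178 × 125%/10⌋ = $9,272; SL = ⌊$66,078/3⌋ = $22,026 → take SL $22,026. Book value $52,152.
Year 9: DB = ⌊$52,152 × 125%/10⌋ = $6,519; SL = ⌊$44,052/2⌋ = $22,026 → take SL $22,026. Book value $30,126.
Year 10 (final): $30,126 − $8,100 = $22,026. Book value $8,100.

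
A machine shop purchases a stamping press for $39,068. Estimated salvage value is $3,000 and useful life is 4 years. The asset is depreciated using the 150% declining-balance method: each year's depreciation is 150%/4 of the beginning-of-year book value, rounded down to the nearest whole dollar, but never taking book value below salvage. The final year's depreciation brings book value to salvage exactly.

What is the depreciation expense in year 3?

Depreciable base = $39,068 − $3,000 = $36,068.
Year 1: ⌊$39,068 × 150%/4⌋ = $14,650. Book value $24,418.
Year 2: ⌊$24,418 × 150%/4⌋ = $9,156. Book value $15,262.
Year 3: ⌊$15,262 × 150%/4⌋ = $5,723. Book value $9,539.

$5,723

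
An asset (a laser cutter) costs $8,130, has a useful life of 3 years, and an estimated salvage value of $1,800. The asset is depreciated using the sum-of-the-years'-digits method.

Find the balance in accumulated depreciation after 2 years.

Depreciable base = $8,130 − $1,800 = $6,330.
Sum of the years' digits = 3+2+1 = 6.
Year 1: $6,330 × 3/6 = $3,165. Book value $4,965.
Year 2: $6,330 × 2/6 = $2,110. Book value $2,855.
Accumulated through year 2 = $8,130 − $2,855 = $5,275.

$5,275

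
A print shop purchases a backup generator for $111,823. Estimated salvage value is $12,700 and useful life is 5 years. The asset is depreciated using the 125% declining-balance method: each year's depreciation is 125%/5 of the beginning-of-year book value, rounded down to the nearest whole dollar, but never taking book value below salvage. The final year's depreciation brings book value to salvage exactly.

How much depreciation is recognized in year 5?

$22,682

Depreciable base = $111,823 − $12,700 = $99,123.
Year 1: ⌊$111,823 × 125%/5⌋ = $27,955. Book value $83,868.
Year 2: ⌊$83,868 × 125%/5⌋ = $20,967. Book value $62,901.
Year 3: ⌊$62,901 × 125%/5⌋ = $15,725. Book value $47,176.
Year 4: ⌊$47,176 × 125%/5⌋ = $11,794. Book value $35,382.
Year 5 (final): $35,382 − $12,700 = $22,682. Book value $12,700.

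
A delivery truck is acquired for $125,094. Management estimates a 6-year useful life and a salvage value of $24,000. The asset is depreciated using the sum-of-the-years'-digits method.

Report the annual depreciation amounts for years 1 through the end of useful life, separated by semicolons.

$28,884; $24,070; $19,256; $14,442; $9,628; $4,814

Depreciable base = $125,094 − $24,000 = $101,094.
Sum of the years' digits = 6+5+4+3+2+1 = 21.
Year 1: $101,094 × 6/21 = $28,884. Book value $96,210.
Year 2: $101,094 × 5/21 = $24,070. Book value $72,140.
Year 3: $101,094 × 4/21 = $19,256. Book value $52,884.
Year 4: $101,094 × 3/21 = $14,442. Book value $38,442.
Year 5: $101,094 × 2/21 = $9,628. Book value $28,814.
Year 6: $101,094 × 1/21 = $4,814. Book value $24,000.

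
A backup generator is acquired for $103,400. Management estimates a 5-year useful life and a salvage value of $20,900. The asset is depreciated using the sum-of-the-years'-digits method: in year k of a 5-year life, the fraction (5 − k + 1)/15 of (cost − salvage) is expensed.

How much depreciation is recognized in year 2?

Depreciable base = $103,400 − $20,900 = $82,500.
Sum of the years' digits = 5+4+3+2+1 = 15.
Year 1: $82,500 × 5/15 = $27,500. Book value $75,900.
Year 2: $82,500 × 4/15 = $22,000. Book value $53,900.

$22,000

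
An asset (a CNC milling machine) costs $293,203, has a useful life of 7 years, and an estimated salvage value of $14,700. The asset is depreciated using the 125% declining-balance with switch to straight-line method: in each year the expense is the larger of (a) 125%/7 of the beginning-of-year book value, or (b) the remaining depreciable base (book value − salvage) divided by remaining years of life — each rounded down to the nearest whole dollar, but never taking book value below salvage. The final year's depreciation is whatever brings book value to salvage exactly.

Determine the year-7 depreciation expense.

Depreciable base = $293,203 − $14,700 = $278,503.
Year 1: DB = ⌊$293,203 × 125%/7⌋ = $52,357; SL = ⌊$278,503/7⌋ = $39,786 → take DB $52,357. Book value $240,846.
Year 2: DB = ⌊$240,846 × 125%/7⌋ = $43,008; SL = ⌊$226,146/6⌋ = $37,691 → take DB $43,008. Book value $197,838.
Year 3: DB = ⌊$197,838 × 125%/7⌋ = $35,328; SL = ⌊$183,138/5⌋ = $36,627 → take SL $36,627. Book value $161,211.
Year 4: DB = ⌊$161,211 × 125%/7⌋ = $28,787; SL = ⌊$146,511/4⌋ = $36,627 → take SL $36,627. Book value $124,584.
Year 5: DB = ⌊$124,584 × 125%/7⌋ = $22,247; SL = ⌊$109,884/3⌋ = $36,628 → take SL $36,628. Book value $87,956.
Year 6: DB = ⌊$87,956 × 125%/7⌋ = $15,706; SL = ⌊$73,256/2⌋ = $36,628 → take SL $36,628. Book value $51,328.
Year 7 (final): $51,328 − $14,700 = $36,628. Book value $14,700.

$36,628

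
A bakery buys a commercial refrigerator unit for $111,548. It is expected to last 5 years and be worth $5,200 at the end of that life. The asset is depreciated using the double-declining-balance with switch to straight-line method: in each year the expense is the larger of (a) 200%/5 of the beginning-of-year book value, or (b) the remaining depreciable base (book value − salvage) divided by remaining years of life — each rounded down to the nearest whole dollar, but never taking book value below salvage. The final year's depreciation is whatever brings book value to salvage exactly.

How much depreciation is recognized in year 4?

$9,638

Depreciable base = $111,548 − $5,200 = $106,348.
Year 1: DB = ⌊$111,548 × 200%/5⌋ = $44,619; SL = ⌊$106,348/5⌋ = $21,269 → take DB $44,619. Book value $66,929.
Year 2: DB = ⌊$66,929 × 200%/5⌋ = $26,771; SL = ⌊$61,729/4⌋ = $15,432 → take DB $26,771. Book value $40,158.
Year 3: DB = ⌊$40,158 × 200%/5⌋ = $16,063; SL = ⌊$34,958/3⌋ = $11,652 → take DB $16,063. Book value $24,095.
Year 4: DB = ⌊$24,095 × 200%/5⌋ = $9,638; SL = ⌊$18,895/2⌋ = $9,447 → take DB $9,638. Book value $14,457.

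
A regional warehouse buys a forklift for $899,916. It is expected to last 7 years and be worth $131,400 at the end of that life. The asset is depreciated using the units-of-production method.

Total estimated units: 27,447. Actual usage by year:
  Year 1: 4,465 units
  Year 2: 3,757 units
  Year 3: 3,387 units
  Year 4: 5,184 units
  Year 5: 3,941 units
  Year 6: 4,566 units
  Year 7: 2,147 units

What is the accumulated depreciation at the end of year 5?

$580,552

Depreciable base = $899,916 − $131,400 = $768,516.
Rate = $768,516 / 27,447 units = $28 per unit.
Year 1: 4,465 × $28 = $125,020. Book value $774,896.
Year 2: 3,757 × $28 = $105,196. Book value $669,700.
Year 3: 3,387 × $28 = $94,836. Book value $574,864.
Year 4: 5,184 × $28 = $145,152. Book value $429,712.
Year 5: 3,941 × $28 = $110,348. Book value $319,364.
Accumulated through year 5 = $899,916 − $319,364 = $580,552.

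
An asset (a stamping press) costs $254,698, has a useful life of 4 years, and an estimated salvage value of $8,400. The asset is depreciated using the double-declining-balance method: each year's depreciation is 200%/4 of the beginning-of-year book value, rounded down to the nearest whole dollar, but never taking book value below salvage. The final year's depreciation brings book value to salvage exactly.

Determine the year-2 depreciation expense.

Depreciable base = $254,698 − $8,400 = $246,298.
Year 1: ⌊$254,698 × 200%/4⌋ = $127,349. Book value $127,349.
Year 2: ⌊$127,349 × 200%/4⌋ = $63,674. Book value $63,675.

$63,674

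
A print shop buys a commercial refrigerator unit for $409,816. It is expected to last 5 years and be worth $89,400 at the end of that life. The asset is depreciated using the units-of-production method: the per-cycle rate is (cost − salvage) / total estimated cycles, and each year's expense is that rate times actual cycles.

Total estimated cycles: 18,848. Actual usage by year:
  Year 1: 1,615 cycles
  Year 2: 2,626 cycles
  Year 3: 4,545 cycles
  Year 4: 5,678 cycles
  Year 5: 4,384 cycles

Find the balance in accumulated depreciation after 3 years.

Depreciable base = $409,816 − $89,400 = $320,416.
Rate = $320,416 / 18,848 cycles = $17 per cycle.
Year 1: 1,615 × $17 = $27,455. Book value $382,361.
Year 2: 2,626 × $17 = $44,642. Book value $337,719.
Year 3: 4,545 × $17 = $77,265. Book value $260,454.
Accumulated through year 3 = $409,816 − $260,454 = $149,362.

$149,362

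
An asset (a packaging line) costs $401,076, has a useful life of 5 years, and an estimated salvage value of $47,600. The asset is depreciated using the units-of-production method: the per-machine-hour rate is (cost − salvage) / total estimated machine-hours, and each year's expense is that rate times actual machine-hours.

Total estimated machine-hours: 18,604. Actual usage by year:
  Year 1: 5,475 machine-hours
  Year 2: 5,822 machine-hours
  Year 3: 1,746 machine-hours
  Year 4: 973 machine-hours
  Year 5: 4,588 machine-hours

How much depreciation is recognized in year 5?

Depreciable base = $401,076 − $47,600 = $353,476.
Rate = $353,476 / 18,604 machine-hours = $19 per machine-hour.
Year 1: 5,475 × $19 = $104,025. Book value $297,051.
Year 2: 5,822 × $19 = $110,618. Book value $186,433.
Year 3: 1,746 × $19 = $33,174. Book value $153,259.
Year 4: 973 × $19 = $18,487. Book value $134,772.
Year 5: 4,588 × $19 = $87,172. Book value $47,600.

$87,172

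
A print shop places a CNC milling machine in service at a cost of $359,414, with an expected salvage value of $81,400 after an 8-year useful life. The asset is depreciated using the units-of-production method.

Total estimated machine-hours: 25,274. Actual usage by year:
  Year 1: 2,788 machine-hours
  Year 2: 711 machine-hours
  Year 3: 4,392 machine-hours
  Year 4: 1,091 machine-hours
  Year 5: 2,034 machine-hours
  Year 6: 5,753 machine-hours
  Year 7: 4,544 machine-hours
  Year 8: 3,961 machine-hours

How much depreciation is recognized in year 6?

$63,283

Depreciable base = $359,414 − $81,400 = $278,014.
Rate = $278,014 / 25,274 machine-hours = $11 per machine-hour.
Year 1: 2,788 × $11 = $30,668. Book value $328,746.
Year 2: 711 × $11 = $7,821. Book value $320,925.
Year 3: 4,392 × $11 = $48,312. Book value $272,613.
Year 4: 1,091 × $11 = $12,001. Book value $260,612.
Year 5: 2,034 × $11 = $22,374. Book value $238,238.
Year 6: 5,753 × $11 = $63,283. Book value $174,955.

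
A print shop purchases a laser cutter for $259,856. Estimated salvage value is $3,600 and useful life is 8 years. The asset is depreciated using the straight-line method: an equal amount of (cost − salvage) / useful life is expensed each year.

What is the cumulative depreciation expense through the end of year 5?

$160,160

Depreciable base = $259,856 − $3,600 = $256,256.
Annual expense = $256,256 / 8 = $32,032.
End of year 1: book value $227,824.
End of year 2: book value $195,792.
End of year 3: book value $163,760.
End of year 4: book value $131,728.
End of year 5: book value $99,696.
Accumulated through year 5 = $259,856 − $99,696 = $160,160.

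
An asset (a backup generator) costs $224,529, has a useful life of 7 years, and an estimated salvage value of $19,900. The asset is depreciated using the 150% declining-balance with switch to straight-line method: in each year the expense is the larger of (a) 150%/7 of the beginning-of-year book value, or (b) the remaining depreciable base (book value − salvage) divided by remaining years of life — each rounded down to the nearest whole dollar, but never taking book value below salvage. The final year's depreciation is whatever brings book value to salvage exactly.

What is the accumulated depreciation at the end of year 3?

$115,618

Depreciable base = $224,529 − $19,900 = $204,629.
Year 1: DB = ⌊$224,529 × 150%/7⌋ = $48,113; SL = ⌊$204,629/7⌋ = $29,232 → take DB $48,113. Book value $176,416.
Year 2: DB = ⌊$176,416 × 150%/7⌋ = $37,803; SL = ⌊$156,516/6⌋ = $26,086 → take DB $37,803. Book value $138,613.
Year 3: DB = ⌊$138,613 × 150%/7⌋ = $29,702; SL = ⌊$118,713/5⌋ = $23,742 → take DB $29,702. Book value $108,911.
Accumulated through year 3 = $224,529 − $108,911 = $115,618.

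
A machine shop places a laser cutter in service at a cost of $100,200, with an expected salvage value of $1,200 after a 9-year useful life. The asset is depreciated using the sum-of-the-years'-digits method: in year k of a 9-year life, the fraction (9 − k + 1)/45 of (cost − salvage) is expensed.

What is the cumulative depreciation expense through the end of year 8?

$96,800

Depreciable base = $100,200 − $1,200 = $99,000.
Sum of the years' digits = 9+8+7+6+5+4+3+2+1 = 45.
Year 1: $99,000 × 9/45 = $19,800. Book value $80,400.
Year 2: $99,000 × 8/45 = $17,600. Book value $62,800.
Year 3: $99,000 × 7/45 = $15,400. Book value $47,400.
Year 4: $99,000 × 6/45 = $13,200. Book value $34,200.
Year 5: $99,000 × 5/45 = $11,000. Book value $23,200.
Year 6: $99,000 × 4/45 = $8,800. Book value $14,400.
Year 7: $99,000 × 3/45 = $6,600. Book value $7,800.
Year 8: $99,000 × 2/45 = $4,400. Book value $3,400.
Accumulated through year 8 = $100,200 − $3,400 = $96,800.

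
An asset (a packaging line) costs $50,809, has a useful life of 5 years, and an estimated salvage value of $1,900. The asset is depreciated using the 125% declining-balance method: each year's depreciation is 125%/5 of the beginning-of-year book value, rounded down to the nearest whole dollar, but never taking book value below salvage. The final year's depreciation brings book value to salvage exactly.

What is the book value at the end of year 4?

Depreciable base = $50,809 − $1,900 = $48,909.
Year 1: ⌊$50,809 × 125%/5⌋ = $12,702. Book value $38,107.
Year 2: ⌊$38,107 × 125%/5⌋ = $9,526. Book value $28,581.
Year 3: ⌊$28,581 × 125%/5⌋ = $7,145. Book value $21,436.
Year 4: ⌊$21,436 × 125%/5⌋ = $5,359. Book value $16,077.

$16,077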